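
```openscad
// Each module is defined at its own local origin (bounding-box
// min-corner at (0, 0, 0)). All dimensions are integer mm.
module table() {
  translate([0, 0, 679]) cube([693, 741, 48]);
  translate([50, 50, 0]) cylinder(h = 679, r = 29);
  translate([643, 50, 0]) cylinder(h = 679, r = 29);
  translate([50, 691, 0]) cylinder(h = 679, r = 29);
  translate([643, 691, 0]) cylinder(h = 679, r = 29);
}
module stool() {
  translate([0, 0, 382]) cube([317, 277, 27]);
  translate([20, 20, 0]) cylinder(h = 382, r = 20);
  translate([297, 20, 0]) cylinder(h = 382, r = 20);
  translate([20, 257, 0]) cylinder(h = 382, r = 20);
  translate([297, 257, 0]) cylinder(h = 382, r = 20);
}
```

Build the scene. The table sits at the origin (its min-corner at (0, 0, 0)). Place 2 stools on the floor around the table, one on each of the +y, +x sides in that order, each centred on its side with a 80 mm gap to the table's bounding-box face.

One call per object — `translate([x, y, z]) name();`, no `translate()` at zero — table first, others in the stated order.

table();
translate([188, 821, 0]) stool();
translate([773, 232, 0]) stool();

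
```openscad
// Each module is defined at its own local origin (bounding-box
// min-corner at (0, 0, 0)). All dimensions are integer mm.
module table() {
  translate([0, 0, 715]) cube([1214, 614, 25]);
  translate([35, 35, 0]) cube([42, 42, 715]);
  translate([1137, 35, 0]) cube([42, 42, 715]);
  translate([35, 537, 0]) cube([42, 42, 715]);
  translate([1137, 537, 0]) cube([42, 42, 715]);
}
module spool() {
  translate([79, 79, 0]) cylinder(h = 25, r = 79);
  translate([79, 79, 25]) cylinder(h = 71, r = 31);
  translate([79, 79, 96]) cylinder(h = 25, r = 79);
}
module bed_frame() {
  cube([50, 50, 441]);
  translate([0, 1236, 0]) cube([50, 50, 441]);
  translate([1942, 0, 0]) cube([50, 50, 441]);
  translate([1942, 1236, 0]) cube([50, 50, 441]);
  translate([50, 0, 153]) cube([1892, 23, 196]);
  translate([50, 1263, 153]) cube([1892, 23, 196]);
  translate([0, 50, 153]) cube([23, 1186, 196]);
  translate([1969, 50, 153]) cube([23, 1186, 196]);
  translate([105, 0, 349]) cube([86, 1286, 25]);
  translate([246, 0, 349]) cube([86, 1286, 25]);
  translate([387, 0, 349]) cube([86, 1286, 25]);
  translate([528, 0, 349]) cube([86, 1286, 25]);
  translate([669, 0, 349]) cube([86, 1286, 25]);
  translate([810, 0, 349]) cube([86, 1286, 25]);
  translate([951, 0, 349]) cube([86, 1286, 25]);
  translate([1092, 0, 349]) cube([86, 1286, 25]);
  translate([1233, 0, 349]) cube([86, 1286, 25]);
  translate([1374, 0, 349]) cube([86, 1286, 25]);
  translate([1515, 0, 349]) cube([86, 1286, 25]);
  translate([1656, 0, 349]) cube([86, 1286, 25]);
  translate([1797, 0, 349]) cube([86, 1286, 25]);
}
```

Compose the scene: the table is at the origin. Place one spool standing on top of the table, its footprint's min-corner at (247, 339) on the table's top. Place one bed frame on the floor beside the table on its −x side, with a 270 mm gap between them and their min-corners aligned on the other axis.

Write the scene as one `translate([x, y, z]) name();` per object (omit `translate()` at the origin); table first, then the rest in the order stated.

table();
translate([247, 339, 740]) spool();
translate([-2262, 0, 0]) bed_frame();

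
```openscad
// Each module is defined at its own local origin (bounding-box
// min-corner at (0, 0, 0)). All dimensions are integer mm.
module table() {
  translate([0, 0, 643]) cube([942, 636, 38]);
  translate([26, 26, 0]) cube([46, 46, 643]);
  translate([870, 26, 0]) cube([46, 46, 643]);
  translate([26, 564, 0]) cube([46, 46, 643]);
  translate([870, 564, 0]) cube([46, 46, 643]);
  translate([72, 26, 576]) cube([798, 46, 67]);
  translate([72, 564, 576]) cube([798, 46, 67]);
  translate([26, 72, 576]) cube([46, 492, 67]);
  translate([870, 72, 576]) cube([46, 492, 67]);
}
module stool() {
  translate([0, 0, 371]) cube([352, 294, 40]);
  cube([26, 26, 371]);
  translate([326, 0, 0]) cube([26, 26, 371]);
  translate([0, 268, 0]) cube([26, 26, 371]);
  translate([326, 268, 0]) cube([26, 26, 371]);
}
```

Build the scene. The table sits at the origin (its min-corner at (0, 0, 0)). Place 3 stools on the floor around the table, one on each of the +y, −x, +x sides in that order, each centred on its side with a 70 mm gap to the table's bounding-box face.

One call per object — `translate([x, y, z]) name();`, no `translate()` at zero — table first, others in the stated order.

table();
translate([295, 706, 0]) stool();
translate([-422, 171, 0]) stool();
translate([1012, 171, 0]) stool();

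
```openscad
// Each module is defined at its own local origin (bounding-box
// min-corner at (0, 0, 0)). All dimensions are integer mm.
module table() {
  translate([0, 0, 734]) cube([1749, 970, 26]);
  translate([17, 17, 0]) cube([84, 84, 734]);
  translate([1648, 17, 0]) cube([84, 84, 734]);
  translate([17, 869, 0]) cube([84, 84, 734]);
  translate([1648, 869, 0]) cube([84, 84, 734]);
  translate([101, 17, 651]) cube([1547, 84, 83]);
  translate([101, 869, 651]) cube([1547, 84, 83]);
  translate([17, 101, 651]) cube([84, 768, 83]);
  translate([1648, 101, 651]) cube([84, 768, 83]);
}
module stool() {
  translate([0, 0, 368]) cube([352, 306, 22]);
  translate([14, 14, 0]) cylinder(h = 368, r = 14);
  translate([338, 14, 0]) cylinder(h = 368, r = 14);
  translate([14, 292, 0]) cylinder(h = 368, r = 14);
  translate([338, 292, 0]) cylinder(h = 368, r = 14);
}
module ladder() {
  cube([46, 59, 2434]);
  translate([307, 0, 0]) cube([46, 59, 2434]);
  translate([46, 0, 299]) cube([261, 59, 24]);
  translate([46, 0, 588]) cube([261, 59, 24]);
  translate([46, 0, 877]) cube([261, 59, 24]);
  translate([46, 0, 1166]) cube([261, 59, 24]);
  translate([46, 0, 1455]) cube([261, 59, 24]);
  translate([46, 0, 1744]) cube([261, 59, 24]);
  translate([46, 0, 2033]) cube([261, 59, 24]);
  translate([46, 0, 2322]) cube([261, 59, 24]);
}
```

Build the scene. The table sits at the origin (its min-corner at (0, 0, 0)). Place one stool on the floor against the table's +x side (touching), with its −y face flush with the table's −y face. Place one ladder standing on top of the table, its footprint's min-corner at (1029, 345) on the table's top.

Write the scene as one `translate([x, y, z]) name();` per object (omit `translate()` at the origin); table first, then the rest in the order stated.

table();
translate([1749, 0, 0]) stool();
translate([1029, 345, 760]) ladder();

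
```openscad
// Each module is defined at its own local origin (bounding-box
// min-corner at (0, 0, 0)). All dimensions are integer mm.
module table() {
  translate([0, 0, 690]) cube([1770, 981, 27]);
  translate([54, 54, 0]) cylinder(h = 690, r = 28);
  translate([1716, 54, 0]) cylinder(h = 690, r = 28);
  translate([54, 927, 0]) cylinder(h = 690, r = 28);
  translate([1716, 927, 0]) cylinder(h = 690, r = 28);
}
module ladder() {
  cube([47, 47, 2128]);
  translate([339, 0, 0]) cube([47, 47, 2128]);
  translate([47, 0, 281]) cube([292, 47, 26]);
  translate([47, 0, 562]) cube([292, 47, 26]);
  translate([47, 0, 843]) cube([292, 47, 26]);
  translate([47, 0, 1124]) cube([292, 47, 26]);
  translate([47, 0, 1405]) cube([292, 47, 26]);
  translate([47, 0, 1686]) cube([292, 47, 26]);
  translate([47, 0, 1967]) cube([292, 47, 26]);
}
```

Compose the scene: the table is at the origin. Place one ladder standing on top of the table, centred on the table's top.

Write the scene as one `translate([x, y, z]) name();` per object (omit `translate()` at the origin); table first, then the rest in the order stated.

table();
translate([692, 467, 717]) ladder();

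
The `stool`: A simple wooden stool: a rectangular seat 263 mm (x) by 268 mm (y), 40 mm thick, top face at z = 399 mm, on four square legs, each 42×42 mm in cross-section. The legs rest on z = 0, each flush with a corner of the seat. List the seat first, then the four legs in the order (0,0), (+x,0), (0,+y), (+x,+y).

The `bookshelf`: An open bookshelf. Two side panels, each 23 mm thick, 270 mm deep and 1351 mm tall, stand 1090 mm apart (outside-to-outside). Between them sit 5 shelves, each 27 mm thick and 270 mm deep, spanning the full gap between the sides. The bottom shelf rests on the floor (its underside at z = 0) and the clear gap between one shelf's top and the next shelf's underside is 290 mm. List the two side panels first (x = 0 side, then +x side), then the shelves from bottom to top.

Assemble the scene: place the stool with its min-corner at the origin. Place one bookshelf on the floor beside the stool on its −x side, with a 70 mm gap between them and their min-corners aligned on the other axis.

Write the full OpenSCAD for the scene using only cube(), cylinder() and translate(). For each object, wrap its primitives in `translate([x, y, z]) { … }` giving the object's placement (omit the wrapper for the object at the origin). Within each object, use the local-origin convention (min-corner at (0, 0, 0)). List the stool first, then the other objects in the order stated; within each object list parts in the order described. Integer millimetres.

translate([0, 0, 359]) cube([263, 268, 40]);
cube([42, 42, 359]);
translate([221, 0, 0]) cube([42, 42, 359]);
translate([0, 226, 0]) cube([42, 42, 359]);
translate([221, 226, 0]) cube([42, 42, 359]);
translate([-1160, 0, 0]) {
  cube([23, 270, 1351]);
  translate([1067, 0, 0]) cube([23, 270, 1351]);
  translate([23, 0, 0]) cube([1044, 270, 27]);
  translate([23, 0, 317]) cube([1044, 270, 27]);
  translate([23, 0, 634]) cube([1044, 270, 27]);
  translate([23, 0, 951]) cube([1044, 270, 27]);
  translate([23, 0, 1268]) cube([1044, 270, 27]);
}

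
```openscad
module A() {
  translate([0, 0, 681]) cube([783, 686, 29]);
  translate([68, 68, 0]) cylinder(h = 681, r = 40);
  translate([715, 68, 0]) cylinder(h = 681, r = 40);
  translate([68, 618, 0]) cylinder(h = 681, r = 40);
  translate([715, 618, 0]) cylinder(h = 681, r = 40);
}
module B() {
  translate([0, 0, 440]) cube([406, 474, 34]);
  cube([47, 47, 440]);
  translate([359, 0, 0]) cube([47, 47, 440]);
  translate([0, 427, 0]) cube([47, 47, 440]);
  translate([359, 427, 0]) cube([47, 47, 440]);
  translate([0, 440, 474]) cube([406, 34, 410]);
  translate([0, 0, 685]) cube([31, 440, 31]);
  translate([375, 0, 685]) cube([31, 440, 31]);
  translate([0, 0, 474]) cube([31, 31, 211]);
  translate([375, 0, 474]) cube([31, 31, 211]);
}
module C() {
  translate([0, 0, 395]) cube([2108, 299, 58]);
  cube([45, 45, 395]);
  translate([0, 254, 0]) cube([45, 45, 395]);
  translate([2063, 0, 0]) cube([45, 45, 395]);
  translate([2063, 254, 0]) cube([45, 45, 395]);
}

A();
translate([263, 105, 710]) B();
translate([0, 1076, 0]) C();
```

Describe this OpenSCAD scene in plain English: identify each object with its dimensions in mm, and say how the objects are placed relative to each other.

A is a table: top 783 mm (x) × 686 mm (y), 29 mm thick, upper face at z = 710 mm, on four round legs of 80 mm diameter, each leg's bounding box inset 28 mm from the nearest pair of top edges, running from z = 0 to the bottom of the top.

B is a chair. The seat is a 406×474×34 mm slab with its top at z = 474 mm, on four 47×47 mm corner legs (flush with the seat edges, standing on z = 0). A flat backrest 34 mm thick, 410 mm tall, spans the full seat width and rises from the seat top along its +y edge, rear face flush with the rear of the seat. Two armrests of 31×31 mm section run along each side from the seat's front edge to the front of the backrest, top faces 242 mm above the seat top and outer faces flush with the seat's x-edges; a 31×31 mm post under the front of each armrest stands on the seat at the front corner.

C is a bench: a 2108×299 mm seat slab, 58 mm thick, top at z = 453 mm, on four 45×45 mm square legs flush with the seat corners and standing on z = 0.

The chair is on top of the table. The bench is on the floor beside the table on its +y side.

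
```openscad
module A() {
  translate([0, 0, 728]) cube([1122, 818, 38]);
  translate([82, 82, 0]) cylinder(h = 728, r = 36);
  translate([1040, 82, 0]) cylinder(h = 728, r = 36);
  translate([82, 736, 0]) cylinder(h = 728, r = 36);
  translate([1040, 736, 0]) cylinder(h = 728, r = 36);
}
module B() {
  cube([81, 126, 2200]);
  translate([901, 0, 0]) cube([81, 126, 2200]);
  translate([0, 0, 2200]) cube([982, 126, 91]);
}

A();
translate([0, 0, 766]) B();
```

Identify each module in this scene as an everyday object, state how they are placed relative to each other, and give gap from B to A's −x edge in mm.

The door frame's min-x is at 0; the table's min-x is 0; gap = 0 mm.

A is a table. B is a door frame. The door frame is on top of the table. The gap from the door frame to the table's −x edge is 0 mm.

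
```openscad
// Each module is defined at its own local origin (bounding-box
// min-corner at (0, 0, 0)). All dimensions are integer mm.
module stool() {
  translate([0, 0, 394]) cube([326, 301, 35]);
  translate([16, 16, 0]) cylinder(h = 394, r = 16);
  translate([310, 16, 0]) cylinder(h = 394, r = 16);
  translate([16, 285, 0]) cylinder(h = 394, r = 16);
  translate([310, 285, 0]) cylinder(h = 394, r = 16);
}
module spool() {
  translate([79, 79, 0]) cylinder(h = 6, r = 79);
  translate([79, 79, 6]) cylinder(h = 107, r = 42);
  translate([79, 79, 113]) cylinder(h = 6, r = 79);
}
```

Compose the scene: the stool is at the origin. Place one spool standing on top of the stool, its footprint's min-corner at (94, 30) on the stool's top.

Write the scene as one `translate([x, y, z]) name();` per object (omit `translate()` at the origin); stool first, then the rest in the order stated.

stool();
translate([94, 30, 429]) spool();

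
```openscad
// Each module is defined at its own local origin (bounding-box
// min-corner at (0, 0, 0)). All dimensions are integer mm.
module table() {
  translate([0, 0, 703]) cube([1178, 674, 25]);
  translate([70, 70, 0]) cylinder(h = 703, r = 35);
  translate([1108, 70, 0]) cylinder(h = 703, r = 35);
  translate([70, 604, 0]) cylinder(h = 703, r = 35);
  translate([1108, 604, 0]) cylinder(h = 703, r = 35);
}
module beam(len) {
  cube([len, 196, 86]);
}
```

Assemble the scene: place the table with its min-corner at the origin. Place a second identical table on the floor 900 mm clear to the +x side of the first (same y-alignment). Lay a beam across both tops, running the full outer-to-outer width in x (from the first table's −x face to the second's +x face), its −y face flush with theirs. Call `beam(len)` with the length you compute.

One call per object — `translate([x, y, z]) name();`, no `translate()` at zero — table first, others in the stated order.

table();
translate([2078, 0, 0]) table();
translate([0, 0, 728]) beam(3256);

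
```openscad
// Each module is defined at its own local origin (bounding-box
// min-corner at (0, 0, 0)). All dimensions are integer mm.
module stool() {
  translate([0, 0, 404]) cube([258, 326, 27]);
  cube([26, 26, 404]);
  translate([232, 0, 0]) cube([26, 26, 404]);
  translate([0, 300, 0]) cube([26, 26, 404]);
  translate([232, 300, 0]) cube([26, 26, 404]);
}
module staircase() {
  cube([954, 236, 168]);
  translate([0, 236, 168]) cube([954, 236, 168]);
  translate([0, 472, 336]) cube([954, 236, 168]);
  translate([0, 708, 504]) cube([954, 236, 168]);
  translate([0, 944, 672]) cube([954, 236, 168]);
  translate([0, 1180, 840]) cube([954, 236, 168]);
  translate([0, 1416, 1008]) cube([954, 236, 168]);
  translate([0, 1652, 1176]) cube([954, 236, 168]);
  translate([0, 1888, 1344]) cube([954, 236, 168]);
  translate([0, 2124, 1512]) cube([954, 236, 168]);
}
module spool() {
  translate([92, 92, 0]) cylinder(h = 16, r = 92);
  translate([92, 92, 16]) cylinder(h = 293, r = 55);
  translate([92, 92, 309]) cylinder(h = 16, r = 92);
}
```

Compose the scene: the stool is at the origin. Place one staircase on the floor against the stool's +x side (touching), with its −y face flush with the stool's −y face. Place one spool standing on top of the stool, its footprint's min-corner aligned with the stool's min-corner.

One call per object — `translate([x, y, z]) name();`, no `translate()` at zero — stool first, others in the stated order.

stool();
translate([258, 0, 0]) staircase();
translate([0, 0, 431]) spool();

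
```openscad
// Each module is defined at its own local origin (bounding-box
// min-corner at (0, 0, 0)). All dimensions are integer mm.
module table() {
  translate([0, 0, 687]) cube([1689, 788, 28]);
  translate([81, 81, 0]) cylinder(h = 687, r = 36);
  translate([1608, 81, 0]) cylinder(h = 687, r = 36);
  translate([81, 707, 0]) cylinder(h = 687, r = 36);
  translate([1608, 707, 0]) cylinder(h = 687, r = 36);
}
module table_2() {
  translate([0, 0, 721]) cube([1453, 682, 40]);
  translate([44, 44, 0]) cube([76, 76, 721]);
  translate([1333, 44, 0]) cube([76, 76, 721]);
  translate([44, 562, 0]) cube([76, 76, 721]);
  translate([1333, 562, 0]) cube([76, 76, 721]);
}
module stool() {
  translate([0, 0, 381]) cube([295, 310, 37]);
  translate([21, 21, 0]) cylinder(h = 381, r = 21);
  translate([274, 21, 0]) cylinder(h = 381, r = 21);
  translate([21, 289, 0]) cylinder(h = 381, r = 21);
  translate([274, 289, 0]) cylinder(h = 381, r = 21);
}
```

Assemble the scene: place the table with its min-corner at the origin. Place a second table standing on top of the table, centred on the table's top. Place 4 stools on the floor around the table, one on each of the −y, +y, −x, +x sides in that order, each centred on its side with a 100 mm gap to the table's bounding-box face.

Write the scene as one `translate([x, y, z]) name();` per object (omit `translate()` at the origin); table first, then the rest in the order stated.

table();
translate([118, 53, 715]) table_2();
translate([697, -410, 0]) stool();
translate([697, 888, 0]) stool();
translate([-395, 239, 0]) stool();
translate([1789, 239, 0]) stool();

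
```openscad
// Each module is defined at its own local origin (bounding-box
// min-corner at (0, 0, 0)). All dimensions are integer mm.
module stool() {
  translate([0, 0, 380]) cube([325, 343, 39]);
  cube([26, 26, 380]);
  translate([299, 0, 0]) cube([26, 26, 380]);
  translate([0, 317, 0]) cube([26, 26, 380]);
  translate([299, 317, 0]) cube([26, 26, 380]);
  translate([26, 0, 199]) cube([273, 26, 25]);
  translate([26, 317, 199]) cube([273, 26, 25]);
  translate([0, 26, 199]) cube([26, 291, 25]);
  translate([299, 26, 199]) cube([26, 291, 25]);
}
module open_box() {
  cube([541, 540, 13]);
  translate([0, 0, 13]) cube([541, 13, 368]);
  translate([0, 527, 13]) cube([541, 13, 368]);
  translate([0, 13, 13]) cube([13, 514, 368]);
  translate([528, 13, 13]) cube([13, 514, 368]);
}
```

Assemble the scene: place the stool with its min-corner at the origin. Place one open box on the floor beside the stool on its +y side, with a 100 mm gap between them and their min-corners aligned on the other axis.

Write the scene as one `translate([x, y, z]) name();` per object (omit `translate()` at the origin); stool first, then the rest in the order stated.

stool();
translate([0, 443, 0]) open_box();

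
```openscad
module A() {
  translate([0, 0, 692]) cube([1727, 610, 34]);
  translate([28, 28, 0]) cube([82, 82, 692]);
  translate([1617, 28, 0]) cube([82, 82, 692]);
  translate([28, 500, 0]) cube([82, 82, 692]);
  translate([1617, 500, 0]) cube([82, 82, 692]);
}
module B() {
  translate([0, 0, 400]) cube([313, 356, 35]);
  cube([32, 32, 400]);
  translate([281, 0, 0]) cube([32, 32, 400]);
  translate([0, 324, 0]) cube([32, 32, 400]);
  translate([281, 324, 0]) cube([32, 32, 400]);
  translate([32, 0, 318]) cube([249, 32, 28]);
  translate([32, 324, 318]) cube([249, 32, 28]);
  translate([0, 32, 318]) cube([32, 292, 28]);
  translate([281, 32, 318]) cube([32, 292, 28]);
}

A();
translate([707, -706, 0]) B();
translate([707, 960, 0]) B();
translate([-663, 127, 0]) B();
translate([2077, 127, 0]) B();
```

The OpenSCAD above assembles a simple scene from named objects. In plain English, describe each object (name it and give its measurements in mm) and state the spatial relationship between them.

A is a table with a 1727×610 mm rectangular top, 34 mm thick, top surface at z = 726 mm, supported by four 82×82 mm square legs, each inset 28 mm from the nearest pair of top edges, running from the floor.

B is a four-legged stool. The seat is 313×356 mm, 35 mm thick, top at z = 435 mm. It stands on four square legs, each 32×32 mm in cross-section, from z = 0 to the seat underside, each flush with a corner of the seat. Four stretchers, 32 mm wide and 28 mm tall, connect adjacent legs with their undersides at z = 318 mm, each running between the inner faces of the legs it joins and aligned with the legs' outer faces on the other axis.

Four stools sit around the table at the −y, +y, −x, +x sides.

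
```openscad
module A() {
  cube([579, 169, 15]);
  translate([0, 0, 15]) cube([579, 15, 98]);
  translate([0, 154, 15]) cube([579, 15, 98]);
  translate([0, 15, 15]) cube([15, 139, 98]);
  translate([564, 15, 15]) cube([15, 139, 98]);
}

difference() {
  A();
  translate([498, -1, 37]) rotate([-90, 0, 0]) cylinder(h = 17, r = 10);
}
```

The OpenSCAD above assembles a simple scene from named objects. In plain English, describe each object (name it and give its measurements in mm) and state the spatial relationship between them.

A is an open-topped rectangular box: outside dimensions 579×169×113 mm, with a uniform wall and base thickness of 15 mm. The base is a full 579×169 slab on the floor; four walls sit on top of the base. The front and back walls (the −y and +y sides) span the full width; the two side walls fit between them.

The open box has a circular hole of radius 10 mm through its front wall, centred at (x = 498, z = 37).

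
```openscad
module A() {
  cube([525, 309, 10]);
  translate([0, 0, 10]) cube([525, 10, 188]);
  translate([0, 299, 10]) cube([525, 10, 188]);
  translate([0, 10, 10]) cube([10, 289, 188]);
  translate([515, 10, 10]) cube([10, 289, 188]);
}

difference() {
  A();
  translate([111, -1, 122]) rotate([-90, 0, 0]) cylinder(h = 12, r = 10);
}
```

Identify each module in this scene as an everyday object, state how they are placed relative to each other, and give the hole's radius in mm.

The subtracted cylinder has r = 10 mm.

A is an open box. The open box has a circular hole through its front wall. The hole's radius is 10 mm.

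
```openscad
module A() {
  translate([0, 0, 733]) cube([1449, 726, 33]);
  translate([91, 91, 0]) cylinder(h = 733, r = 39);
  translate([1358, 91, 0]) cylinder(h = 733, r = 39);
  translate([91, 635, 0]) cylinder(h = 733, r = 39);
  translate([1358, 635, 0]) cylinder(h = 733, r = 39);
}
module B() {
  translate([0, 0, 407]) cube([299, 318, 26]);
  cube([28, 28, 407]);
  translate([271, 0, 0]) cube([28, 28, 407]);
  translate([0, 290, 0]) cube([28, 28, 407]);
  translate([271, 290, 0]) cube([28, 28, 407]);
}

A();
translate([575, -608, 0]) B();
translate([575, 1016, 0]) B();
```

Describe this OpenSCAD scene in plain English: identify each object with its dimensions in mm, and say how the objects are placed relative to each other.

A is a table with a 1449×726 mm rectangular top, 33 mm thick, top surface at z = 766 mm, supported by four round legs of 78 mm diameter, each leg's bounding box inset 52 mm from the nearest pair of top edges, running from the floor.

B is a four-legged stool. The seat is 299×318 mm, 26 mm thick, top at z = 433 mm. It stands on four square legs, each 28×28 mm in cross-section, from z = 0 to the seat underside, each flush with a corner of the seat.

Two stools sit around the table at the −y, +y sides.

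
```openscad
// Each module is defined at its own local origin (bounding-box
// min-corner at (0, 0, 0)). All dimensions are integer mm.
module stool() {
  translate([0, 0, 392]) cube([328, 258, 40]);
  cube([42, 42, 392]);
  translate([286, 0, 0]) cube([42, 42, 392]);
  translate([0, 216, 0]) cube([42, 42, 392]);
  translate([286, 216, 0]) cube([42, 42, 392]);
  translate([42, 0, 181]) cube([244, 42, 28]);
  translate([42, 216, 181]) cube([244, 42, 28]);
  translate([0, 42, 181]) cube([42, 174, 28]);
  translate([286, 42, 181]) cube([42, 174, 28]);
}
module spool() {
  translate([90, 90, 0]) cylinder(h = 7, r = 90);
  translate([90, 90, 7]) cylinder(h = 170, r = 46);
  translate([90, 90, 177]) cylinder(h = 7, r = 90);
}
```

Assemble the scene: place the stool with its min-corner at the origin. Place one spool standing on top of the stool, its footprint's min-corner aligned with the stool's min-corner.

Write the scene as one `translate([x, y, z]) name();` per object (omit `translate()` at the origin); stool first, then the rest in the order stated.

stool();
translate([0, 0, 432]) spool();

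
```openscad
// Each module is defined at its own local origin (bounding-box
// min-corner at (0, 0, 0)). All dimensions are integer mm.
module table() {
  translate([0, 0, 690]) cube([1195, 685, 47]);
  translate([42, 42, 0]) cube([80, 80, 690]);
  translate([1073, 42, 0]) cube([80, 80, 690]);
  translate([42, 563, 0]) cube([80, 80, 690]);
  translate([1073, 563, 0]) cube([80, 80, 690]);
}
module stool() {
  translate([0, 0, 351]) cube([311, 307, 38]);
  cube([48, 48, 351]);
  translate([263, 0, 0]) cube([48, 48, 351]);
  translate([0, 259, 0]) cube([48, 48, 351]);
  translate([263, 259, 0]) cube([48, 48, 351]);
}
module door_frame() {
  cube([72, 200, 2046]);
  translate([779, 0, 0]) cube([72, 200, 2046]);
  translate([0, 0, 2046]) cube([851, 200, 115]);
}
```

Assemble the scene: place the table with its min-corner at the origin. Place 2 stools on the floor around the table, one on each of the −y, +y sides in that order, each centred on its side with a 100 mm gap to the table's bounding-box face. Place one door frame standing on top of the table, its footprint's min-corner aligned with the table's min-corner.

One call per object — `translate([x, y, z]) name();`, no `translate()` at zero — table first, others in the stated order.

table();
translate([442, -407, 0]) stool();
translate([442, 785, 0]) stool();
translate([0, 0, 737]) door_frame();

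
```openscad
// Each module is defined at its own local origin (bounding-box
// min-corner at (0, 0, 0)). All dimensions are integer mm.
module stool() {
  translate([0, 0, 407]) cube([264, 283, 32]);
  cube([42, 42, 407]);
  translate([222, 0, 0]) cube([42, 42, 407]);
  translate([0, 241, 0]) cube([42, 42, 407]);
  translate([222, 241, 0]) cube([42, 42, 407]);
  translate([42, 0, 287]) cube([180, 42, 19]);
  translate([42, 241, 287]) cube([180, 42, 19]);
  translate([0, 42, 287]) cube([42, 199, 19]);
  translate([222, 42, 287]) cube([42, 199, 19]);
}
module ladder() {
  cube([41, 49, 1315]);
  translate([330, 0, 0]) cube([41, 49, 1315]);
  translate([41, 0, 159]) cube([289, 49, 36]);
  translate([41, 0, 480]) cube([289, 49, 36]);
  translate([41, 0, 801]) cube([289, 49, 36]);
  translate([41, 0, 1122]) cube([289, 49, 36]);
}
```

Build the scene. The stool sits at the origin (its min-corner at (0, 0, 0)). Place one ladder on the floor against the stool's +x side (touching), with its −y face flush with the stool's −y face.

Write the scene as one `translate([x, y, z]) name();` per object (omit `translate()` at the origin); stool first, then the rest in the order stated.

stool();
translate([264, 0, 0]) ladder();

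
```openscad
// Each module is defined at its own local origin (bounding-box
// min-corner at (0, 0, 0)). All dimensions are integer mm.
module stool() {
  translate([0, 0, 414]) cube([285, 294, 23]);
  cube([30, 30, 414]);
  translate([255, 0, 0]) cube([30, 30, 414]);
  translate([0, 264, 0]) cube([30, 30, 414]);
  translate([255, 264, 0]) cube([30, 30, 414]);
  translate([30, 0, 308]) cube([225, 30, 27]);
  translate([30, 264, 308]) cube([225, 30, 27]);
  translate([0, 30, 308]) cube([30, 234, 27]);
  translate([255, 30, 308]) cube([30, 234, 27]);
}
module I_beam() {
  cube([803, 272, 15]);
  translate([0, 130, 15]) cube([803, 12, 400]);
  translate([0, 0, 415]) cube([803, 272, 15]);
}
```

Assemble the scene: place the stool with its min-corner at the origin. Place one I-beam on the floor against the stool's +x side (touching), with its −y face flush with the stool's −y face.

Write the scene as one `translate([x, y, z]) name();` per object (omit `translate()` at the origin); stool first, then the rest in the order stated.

stool();
translate([285, 0, 0]) I_beam();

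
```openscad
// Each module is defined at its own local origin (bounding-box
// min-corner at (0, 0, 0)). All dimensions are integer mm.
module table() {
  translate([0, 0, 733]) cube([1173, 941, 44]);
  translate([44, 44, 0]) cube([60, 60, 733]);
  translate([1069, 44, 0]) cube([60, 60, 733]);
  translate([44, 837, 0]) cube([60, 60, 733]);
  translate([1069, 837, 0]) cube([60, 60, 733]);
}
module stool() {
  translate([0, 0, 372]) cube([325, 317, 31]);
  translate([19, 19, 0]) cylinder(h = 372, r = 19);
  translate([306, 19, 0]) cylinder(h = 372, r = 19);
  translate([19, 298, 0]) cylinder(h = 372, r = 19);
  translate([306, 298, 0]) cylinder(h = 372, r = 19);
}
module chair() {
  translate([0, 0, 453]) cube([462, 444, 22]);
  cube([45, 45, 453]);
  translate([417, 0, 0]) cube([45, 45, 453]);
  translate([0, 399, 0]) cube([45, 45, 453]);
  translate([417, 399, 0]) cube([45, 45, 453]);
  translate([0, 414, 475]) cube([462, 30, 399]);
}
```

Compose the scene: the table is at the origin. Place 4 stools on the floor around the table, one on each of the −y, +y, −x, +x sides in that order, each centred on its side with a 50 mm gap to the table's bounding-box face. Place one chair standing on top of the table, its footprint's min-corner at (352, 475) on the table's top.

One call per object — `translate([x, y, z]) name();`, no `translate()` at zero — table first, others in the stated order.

table();
translate([424, -367, 0]) stool();
translate([424, 991, 0]) stool();
translate([-375, 312, 0]) stool();
translate([1223, 312, 0]) stool();
translate([352, 475, 777]) chair();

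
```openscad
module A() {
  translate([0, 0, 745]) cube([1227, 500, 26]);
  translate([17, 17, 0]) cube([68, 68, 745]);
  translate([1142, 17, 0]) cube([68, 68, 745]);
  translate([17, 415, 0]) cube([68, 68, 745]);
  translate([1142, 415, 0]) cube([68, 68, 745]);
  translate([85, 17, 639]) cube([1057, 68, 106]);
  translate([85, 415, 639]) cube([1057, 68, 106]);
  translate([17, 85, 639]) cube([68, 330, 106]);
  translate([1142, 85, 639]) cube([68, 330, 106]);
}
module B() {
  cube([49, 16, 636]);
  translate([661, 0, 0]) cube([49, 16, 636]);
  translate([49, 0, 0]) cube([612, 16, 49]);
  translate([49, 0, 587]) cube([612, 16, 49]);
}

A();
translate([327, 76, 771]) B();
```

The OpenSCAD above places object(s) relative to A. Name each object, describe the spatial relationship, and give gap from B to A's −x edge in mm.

A is a table. B is a picture frame. The picture frame is on top of the table. The gap from the picture frame to the table's −x edge is 327 mm.

The picture frame's min-x is at 327; the table's min-x is 0; gap = 327 mm.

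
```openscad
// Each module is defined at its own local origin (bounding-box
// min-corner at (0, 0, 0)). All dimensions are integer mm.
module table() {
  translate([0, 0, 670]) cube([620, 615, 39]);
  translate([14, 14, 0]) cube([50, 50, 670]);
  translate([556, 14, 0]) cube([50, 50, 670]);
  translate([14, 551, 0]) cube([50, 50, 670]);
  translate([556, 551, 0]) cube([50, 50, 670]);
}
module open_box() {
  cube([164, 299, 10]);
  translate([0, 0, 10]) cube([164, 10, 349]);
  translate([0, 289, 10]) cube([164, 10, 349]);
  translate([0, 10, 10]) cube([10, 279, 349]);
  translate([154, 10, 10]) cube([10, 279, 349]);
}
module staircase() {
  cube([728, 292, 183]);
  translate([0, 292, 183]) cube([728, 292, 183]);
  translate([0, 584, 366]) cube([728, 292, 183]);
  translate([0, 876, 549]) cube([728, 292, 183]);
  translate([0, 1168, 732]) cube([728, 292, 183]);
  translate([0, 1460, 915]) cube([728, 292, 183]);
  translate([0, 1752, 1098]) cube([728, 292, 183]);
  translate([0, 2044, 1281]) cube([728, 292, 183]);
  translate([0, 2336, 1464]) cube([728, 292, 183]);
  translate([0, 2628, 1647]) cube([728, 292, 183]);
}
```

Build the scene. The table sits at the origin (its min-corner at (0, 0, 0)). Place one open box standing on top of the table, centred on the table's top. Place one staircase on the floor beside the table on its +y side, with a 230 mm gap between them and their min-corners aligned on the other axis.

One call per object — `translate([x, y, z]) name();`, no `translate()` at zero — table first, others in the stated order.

table();
translate([228, 158, 709]) open_box();
translate([0, 845, 0]) staircase();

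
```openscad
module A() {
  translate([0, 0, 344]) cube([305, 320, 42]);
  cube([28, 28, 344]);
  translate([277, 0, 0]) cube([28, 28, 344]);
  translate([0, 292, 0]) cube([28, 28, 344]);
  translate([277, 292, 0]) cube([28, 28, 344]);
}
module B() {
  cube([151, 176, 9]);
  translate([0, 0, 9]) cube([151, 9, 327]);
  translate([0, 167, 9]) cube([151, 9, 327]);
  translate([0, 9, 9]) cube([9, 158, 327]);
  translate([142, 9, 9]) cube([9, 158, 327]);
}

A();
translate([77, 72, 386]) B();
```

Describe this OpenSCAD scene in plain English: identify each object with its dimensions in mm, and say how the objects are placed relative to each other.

A is a simple wooden stool: a rectangular seat 305 mm (x) by 320 mm (y), 42 mm thick, top face at z = 386 mm, on four square legs, each 28×28 mm in cross-section. The legs rest on z = 0, each flush with a corner of the seat.

B is an open-topped rectangular box: outside dimensions 151×176×336 mm, with a uniform wall and base thickness of 9 mm. The base is a full 151×176 slab on the floor; four walls sit on top of the base. The front and back walls (the −y and +y sides) span the full width; the two side walls fit between them.

The open box is on top of the stool, centred.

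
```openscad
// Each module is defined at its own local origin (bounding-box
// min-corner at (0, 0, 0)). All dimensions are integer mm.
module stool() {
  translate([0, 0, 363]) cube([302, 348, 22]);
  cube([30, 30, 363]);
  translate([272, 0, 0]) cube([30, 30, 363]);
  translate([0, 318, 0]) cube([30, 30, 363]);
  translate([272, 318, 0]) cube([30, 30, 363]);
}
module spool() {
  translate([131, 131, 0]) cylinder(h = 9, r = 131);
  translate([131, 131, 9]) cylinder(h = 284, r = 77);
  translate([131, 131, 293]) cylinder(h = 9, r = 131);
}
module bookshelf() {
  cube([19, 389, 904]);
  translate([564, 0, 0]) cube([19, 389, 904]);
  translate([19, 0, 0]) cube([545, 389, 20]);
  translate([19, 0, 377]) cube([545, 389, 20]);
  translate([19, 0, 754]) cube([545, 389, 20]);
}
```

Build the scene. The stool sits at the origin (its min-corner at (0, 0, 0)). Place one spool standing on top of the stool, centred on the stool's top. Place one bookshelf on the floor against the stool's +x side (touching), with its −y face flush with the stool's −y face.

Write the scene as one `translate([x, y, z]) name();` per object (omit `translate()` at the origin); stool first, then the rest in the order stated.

stool();
translate([20, 43, 385]) spool();
translate([302, 0, 0]) bookshelf();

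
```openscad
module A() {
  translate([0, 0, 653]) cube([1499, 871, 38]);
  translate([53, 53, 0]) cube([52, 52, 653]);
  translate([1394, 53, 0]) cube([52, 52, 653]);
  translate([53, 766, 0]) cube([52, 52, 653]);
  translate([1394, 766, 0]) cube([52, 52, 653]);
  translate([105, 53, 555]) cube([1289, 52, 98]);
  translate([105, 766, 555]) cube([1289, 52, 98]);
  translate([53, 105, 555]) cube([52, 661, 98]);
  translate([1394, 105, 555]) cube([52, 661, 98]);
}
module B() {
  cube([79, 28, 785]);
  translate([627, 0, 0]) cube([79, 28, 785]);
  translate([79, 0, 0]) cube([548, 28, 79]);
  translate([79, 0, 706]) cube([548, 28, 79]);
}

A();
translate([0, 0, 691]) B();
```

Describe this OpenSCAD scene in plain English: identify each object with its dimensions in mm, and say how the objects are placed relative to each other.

A is a table with a 1499×871 mm rectangular top, 38 mm thick, top surface at z = 691 mm, supported by four 52×52 mm square legs, each inset 53 mm from the nearest pair of top edges, running from the floor. Four apron rails, 52 mm thick and 98 mm tall, run between adjacent legs with their top edges flush with the underside of the top and their outer faces flush with the legs' outer faces.

B is a rectangular picture frame lying in the x–z plane (depth along y). The opening is 548 mm wide (x) by 627 mm tall (z), surrounded by a border 79 mm wide on all four sides. The frame is 28 mm deep and is made of two full-height vertical stiles with two horizontal rails fitted between them.

The picture frame is on top of the table.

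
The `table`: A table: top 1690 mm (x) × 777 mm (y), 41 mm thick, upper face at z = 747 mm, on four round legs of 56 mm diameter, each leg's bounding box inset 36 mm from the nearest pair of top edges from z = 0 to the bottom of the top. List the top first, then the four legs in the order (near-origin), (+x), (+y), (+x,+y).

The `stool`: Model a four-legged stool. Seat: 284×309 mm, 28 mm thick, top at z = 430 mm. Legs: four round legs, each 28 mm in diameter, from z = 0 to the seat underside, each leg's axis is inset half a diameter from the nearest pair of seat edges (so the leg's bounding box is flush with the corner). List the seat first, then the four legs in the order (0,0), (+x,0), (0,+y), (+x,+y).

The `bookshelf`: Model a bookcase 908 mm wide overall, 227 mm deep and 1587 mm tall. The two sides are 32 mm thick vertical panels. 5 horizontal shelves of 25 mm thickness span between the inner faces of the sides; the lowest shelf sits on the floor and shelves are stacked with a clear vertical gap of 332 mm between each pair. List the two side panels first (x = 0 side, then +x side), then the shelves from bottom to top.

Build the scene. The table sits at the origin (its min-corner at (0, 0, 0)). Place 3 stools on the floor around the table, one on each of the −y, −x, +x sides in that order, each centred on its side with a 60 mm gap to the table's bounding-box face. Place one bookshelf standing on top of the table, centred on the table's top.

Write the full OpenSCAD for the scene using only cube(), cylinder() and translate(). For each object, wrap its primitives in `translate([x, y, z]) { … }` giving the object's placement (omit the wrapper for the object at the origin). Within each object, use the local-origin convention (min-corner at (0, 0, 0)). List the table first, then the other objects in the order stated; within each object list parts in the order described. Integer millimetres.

translate([0, 0, 706]) cube([1690, 777, 41]);
translate([64, 64, 0]) cylinder(h = 706, r = 28);
translate([1626, 64, 0]) cylinder(h = 706, r = 28);
translate([64, 713, 0]) cylinder(h = 706, r = 28);
translate([1626, 713, 0]) cylinder(h = 706, r = 28);
translate([703, -369, 0]) {
  translate([0, 0, 402]) cube([284, 309, 28]);
  translate([14, 14, 0]) cylinder(h = 402, r = 14);
  translate([270, 14, 0]) cylinder(h = 402, r = 14);
  translate([14, 295, 0]) cylinder(h = 402, r = 14);
  translate([270, 295, 0]) cylinder(h = 402, r = 14);
}
translate([-344, 234, 0]) {
  translate([0, 0, 402]) cube([284, 309, 28]);
  translate([14, 14, 0]) cylinder(h = 402, r = 14);
  translate([270, 14, 0]) cylinder(h = 402, r = 14);
  translate([14, 295, 0]) cylinder(h = 402, r = 14);
  translate([270, 295, 0]) cylinder(h = 402, r = 14);
}
translate([1750, 234, 0]) {
  translate([0, 0, 402]) cube([284, 309, 28]);
  translate([14, 14, 0]) cylinder(h = 402, r = 14);
  translate([270, 14, 0]) cylinder(h = 402, r = 14);
  translate([14, 295, 0]) cylinder(h = 402, r = 14);
  translate([270, 295, 0]) cylinder(h = 402, r = 14);
}
translate([391, 275, 747]) {
  cube([32, 227, 1587]);
  translate([876, 0, 0]) cube([32, 227, 1587]);
  translate([32, 0, 0]) cube([844, 227, 25]);
  translate([32, 0, 357]) cube([844, 227, 25]);
  translate([32, 0, 714]) cube([844, 227, 25]);
  translate([32, 0, 1071]) cube([844, 227, 25]);
  translate([32, 0, 1428]) cube([844, 227, 25]);
}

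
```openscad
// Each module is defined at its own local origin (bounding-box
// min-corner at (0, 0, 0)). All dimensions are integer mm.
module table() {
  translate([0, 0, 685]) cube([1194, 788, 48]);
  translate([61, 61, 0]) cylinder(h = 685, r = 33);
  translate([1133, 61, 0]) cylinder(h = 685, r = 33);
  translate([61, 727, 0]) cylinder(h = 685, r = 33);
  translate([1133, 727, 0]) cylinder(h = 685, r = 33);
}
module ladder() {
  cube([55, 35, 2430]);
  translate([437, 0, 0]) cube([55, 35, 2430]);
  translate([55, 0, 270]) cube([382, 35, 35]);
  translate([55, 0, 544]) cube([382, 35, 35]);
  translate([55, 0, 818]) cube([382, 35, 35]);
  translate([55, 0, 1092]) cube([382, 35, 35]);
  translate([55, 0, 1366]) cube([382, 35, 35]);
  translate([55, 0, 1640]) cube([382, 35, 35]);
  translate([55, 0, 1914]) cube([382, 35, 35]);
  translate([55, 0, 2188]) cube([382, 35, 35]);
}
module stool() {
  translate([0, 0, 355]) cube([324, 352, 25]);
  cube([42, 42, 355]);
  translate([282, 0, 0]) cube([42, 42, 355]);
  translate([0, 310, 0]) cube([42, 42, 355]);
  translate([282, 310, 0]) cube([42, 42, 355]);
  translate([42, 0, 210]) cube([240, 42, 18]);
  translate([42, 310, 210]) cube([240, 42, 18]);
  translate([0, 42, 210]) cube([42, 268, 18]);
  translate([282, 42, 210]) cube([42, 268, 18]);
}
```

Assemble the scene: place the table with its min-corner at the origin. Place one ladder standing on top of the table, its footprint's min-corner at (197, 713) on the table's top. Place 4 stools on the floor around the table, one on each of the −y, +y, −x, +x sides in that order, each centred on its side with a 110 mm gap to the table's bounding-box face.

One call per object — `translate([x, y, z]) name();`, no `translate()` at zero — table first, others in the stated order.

table();
translate([197, 713, 733]) ladder();
translate([435, -462, 0]) stool();
translate([435, 898, 0]) stool();
translate([-434, 218, 0]) stool();
translate([1304, 218, 0]) stool();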